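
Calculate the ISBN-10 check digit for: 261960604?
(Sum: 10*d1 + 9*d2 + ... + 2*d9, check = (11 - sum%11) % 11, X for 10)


Weighted sum: 213
213 mod 11 = 4

Check digit: 7


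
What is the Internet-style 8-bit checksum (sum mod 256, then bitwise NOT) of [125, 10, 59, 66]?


Sum = 260 mod 256 = 4
Complement = 251

251


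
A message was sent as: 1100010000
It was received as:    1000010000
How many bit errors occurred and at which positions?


XOR: 0100000000

1 error(s) at position(s): 1


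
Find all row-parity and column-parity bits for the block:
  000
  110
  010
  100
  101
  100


Row parities: 001101
Column parities: 001

Row P: 001101, Col P: 001, Corner: 1


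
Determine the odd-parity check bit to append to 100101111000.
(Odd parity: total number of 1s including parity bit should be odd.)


Number of 1s in data: 6
Parity bit: 1

1


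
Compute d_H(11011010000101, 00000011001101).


XOR: 11011001001000
Count of 1s: 6

6


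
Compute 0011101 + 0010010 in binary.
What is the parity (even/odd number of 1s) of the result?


0011101 = 29
0010010 = 18
Sum = 47 = 101111
1s count = 5

odd parity (5 ones in 101111)


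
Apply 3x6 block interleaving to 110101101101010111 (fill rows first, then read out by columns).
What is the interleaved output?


Matrix:
  110101
  101101
  010111
Read columns: 110101010111001111

110101010111001111


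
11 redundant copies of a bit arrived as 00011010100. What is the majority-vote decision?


Ones: 4 out of 11
Threshold: 6

0 (4/11 voted 1)


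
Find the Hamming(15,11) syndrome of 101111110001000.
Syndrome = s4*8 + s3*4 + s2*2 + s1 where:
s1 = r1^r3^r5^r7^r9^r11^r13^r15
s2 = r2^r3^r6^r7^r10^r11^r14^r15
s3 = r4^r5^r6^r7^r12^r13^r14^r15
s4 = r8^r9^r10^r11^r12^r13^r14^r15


s1=0, s2=1, s3=1, s4=0

Syndrome = 6 (error at position 6)


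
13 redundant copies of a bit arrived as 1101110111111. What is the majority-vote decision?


Ones: 11 out of 13
Threshold: 7

1 (11/13 voted 1)


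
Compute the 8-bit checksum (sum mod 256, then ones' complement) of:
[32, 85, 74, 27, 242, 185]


Sum = 645 mod 256 = 133
Complement = 122

122


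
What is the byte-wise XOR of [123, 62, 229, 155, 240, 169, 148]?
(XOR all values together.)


XOR chain: 123 ^ 62 ^ 229 ^ 155 ^ 240 ^ 169 ^ 148 = 246

246


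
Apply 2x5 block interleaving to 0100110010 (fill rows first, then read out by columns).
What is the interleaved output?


Matrix:
  01001
  10010
Read columns: 0110000110

0110000110


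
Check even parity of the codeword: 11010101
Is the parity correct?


Number of 1s: 5

No, parity error (5 ones)


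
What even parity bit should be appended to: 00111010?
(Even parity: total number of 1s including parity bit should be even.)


Number of 1s in data: 4
Parity bit: 0

0


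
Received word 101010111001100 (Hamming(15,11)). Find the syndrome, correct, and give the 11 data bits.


Syndrome = 0: no error detected

Data: 11011001100 (no errors)


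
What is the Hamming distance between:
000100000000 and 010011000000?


XOR: 010111000000
Count of 1s: 4

4


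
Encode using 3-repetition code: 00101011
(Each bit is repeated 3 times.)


Each bit -> 3 copies

000000111000111000111111


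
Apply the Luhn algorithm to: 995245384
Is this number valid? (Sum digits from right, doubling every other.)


Luhn sum = 46
46 mod 10 = 6

Invalid (Luhn sum mod 10 = 6)


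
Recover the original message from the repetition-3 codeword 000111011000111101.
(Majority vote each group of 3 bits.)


Groups: 000, 111, 011, 000, 111, 101
Majority votes: 011011

011011


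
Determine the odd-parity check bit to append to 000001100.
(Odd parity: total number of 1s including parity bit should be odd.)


Number of 1s in data: 2
Parity bit: 1

1


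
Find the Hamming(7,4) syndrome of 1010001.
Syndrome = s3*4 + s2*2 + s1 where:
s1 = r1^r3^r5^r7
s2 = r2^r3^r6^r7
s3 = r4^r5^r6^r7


s1=1, s2=0, s3=1

Syndrome = 5 (error at position 5)


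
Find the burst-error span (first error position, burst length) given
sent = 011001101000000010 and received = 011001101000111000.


XOR: 000000000000111010

Burst at position 12, length 5


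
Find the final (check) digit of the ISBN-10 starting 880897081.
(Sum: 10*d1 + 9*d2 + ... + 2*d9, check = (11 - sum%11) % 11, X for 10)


Weighted sum: 323
323 mod 11 = 4

Check digit: 7


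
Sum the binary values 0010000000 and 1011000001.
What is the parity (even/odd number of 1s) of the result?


0010000000 = 128
1011000001 = 705
Sum = 833 = 1101000001
1s count = 4

even parity (4 ones in 1101000001)


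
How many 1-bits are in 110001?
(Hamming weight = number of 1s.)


Counting 1s in 110001

3


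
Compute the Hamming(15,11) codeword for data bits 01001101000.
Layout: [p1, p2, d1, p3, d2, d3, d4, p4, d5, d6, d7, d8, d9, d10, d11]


Parity bits: p1=0, p2=1, p3=0, p4=1

010010011101000


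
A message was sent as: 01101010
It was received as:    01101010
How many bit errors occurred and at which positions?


XOR: 00000000

0 errors (received matches sent)


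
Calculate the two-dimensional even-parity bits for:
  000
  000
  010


Row parities: 001
Column parities: 010

Row P: 001, Col P: 010, Corner: 1


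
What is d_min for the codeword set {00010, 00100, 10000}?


Comparing all pairs, minimum distance: 2
Can detect 1 errors, correct 0 errors

2


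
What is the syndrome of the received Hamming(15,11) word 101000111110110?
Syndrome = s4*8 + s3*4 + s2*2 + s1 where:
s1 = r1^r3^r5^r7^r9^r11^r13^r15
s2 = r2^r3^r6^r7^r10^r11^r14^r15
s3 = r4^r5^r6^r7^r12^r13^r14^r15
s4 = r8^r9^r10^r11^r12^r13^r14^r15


s1=0, s2=1, s3=1, s4=0

Syndrome = 6 (error at position 6)


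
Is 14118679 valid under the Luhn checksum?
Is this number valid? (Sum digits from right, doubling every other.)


Luhn sum = 36
36 mod 10 = 6

Invalid (Luhn sum mod 10 = 6)


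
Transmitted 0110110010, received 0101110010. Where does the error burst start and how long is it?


XOR: 0011000000

Burst at position 2, length 2


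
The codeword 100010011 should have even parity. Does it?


Number of 1s: 4

Yes, parity is correct (4 ones)


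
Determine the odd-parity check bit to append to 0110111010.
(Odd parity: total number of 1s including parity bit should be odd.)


Number of 1s in data: 6
Parity bit: 1

1


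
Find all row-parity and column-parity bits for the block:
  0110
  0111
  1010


Row parities: 010
Column parities: 1011

Row P: 010, Col P: 1011, Corner: 1


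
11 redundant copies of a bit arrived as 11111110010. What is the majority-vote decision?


Ones: 8 out of 11
Threshold: 6

1 (8/11 voted 1)


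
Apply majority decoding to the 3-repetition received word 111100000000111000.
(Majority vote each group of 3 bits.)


Groups: 111, 100, 000, 000, 111, 000
Majority votes: 100010

100010


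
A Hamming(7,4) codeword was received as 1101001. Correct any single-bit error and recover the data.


Syndrome = 0: no error detected

Data: 0001 (no errors)


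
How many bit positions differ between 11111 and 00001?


XOR: 11110
Count of 1s: 4

4


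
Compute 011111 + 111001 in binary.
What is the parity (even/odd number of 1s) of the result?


011111 = 31
111001 = 57
Sum = 88 = 1011000
1s count = 3

odd parity (3 ones in 1011000)


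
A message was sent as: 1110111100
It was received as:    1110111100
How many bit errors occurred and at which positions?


XOR: 0000000000

0 errors (received matches sent)


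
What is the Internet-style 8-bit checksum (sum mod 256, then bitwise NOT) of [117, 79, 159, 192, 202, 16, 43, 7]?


Sum = 815 mod 256 = 47
Complement = 208

208


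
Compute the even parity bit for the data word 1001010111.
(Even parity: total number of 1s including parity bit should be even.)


Number of 1s in data: 6
Parity bit: 0

0


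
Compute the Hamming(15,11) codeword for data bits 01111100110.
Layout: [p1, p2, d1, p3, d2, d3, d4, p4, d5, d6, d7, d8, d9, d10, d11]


Parity bits: p1=0, p2=0, p3=1, p4=0

000111101100110


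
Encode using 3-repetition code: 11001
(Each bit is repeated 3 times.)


Each bit -> 3 copies

111111000000111


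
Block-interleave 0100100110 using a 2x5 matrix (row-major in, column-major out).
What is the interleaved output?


Matrix:
  01001
  00110
Read columns: 0010010110

0010010110


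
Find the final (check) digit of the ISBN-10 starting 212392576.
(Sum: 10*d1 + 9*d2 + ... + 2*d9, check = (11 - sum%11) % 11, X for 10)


Weighted sum: 183
183 mod 11 = 7

Check digit: 4


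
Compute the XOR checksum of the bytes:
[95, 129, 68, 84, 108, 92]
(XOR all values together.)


XOR chain: 95 ^ 129 ^ 68 ^ 84 ^ 108 ^ 92 = 254

254


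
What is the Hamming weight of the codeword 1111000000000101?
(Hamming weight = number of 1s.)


Counting 1s in 1111000000000101

6


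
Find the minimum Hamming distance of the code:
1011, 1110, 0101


Comparing all pairs, minimum distance: 2
Can detect 1 errors, correct 0 errors

2


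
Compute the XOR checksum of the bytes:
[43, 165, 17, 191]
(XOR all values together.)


XOR chain: 43 ^ 165 ^ 17 ^ 191 = 32

32


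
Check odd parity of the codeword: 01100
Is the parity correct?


Number of 1s: 2

No, parity error (2 ones)


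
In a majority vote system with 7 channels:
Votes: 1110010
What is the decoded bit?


Ones: 4 out of 7
Threshold: 4

1 (4/7 voted 1)


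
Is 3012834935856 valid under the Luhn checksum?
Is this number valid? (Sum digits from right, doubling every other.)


Luhn sum = 54
54 mod 10 = 4

Invalid (Luhn sum mod 10 = 4)


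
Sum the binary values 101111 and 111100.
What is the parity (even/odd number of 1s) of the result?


101111 = 47
111100 = 60
Sum = 107 = 1101011
1s count = 5

odd parity (5 ones in 1101011)


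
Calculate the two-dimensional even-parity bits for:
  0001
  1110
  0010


Row parities: 111
Column parities: 1101

Row P: 111, Col P: 1101, Corner: 1


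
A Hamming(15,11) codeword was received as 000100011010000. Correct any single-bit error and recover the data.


Syndrome = 14: error at position 14

Data: 00001010010 (corrected bit 14)


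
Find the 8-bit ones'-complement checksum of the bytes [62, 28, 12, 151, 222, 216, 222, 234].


Sum = 1147 mod 256 = 123
Complement = 132

132


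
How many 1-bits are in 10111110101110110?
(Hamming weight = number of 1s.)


Counting 1s in 10111110101110110

12


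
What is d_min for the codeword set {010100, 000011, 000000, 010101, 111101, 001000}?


Comparing all pairs, minimum distance: 1
Can detect 0 errors, correct 0 errors

1


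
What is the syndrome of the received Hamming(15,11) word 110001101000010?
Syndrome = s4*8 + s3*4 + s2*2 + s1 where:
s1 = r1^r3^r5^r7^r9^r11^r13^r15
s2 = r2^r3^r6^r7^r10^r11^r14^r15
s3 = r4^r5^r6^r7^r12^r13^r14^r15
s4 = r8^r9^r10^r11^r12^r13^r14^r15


s1=1, s2=0, s3=1, s4=0

Syndrome = 5 (error at position 5)


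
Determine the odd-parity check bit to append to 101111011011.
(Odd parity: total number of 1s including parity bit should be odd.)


Number of 1s in data: 9
Parity bit: 0

0


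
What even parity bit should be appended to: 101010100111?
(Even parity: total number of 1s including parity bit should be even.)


Number of 1s in data: 7
Parity bit: 1

1


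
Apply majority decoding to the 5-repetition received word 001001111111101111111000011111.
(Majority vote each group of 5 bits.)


Groups: 00100, 11111, 11101, 11111, 10000, 11111
Majority votes: 011101

011101


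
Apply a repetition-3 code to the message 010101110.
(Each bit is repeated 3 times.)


Each bit -> 3 copies

000111000111000111111111000


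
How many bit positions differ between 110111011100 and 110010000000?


XOR: 000101011100
Count of 1s: 5

5


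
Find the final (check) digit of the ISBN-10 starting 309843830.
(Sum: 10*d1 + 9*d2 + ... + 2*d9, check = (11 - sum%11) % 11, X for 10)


Weighted sum: 238
238 mod 11 = 7

Check digit: 4


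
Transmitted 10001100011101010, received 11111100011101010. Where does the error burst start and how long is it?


XOR: 01110000000000000

Burst at position 1, length 3


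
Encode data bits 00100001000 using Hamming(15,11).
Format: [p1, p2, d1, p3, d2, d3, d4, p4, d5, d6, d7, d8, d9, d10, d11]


Parity bits: p1=0, p2=1, p3=0, p4=1

010001010001000


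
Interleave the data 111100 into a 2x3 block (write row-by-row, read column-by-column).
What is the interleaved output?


Matrix:
  111
  100
Read columns: 111010

111010


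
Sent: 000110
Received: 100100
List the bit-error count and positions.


XOR: 100010

2 error(s) at position(s): 0, 4


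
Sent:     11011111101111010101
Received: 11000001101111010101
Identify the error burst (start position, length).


XOR: 00011110000000000000

Burst at position 3, length 4


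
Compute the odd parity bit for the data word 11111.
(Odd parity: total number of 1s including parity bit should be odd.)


Number of 1s in data: 5
Parity bit: 0

0


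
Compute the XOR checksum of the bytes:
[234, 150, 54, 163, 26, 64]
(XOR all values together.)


XOR chain: 234 ^ 150 ^ 54 ^ 163 ^ 26 ^ 64 = 179

179


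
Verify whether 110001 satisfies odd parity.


Number of 1s: 3

Yes, parity is correct (3 ones)


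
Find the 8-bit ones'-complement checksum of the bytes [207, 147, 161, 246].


Sum = 761 mod 256 = 249
Complement = 6

6


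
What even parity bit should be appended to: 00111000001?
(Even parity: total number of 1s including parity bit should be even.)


Number of 1s in data: 4
Parity bit: 0

0


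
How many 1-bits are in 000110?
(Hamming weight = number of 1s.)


Counting 1s in 000110

2


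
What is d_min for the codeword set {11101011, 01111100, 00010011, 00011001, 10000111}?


Comparing all pairs, minimum distance: 2
Can detect 1 errors, correct 0 errors

2


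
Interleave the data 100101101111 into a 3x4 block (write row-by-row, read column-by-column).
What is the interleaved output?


Matrix:
  1001
  0110
  1111
Read columns: 101011011101

101011011101


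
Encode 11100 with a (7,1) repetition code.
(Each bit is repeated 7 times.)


Each bit -> 7 copies

11111111111111111111100000000000000


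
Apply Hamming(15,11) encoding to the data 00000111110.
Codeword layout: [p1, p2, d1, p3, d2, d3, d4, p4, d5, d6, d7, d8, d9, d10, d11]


Parity bits: p1=0, p2=1, p3=1, p4=1

010100010111110


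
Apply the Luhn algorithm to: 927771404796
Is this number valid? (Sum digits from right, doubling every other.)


Luhn sum = 67
67 mod 10 = 7

Invalid (Luhn sum mod 10 = 7)


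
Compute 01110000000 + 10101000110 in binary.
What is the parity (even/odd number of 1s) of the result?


01110000000 = 896
10101000110 = 1350
Sum = 2246 = 100011000110
1s count = 5

odd parity (5 ones in 100011000110)


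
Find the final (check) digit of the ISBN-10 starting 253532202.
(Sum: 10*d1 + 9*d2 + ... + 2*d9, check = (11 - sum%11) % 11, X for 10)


Weighted sum: 164
164 mod 11 = 10

Check digit: 1


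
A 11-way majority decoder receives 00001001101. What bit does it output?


Ones: 4 out of 11
Threshold: 6

0 (4/11 voted 1)


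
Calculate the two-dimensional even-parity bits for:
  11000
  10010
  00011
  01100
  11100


Row parities: 00001
Column parities: 11001

Row P: 00001, Col P: 11001, Corner: 1


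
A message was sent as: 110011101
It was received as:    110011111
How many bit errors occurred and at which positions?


XOR: 000000010

1 error(s) at position(s): 7


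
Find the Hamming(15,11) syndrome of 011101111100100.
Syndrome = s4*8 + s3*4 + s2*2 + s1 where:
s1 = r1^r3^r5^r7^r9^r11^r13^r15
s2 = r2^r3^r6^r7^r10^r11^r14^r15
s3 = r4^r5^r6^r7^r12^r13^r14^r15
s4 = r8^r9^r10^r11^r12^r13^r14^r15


s1=0, s2=1, s3=0, s4=0

Syndrome = 2 (error at position 2)


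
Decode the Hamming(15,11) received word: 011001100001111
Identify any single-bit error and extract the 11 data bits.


Syndrome = 0: no error detected

Data: 10110001111 (no errors)


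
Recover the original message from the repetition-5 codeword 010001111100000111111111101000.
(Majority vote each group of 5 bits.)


Groups: 01000, 11111, 00000, 11111, 11111, 01000
Majority votes: 010110

010110


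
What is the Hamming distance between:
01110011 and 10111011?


XOR: 11001000
Count of 1s: 3

3


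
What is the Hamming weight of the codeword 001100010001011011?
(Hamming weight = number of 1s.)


Counting 1s in 001100010001011011

8


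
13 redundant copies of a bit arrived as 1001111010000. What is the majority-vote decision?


Ones: 6 out of 13
Threshold: 7

0 (6/13 voted 1)


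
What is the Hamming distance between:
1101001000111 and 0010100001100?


XOR: 1111101001011
Count of 1s: 9

9


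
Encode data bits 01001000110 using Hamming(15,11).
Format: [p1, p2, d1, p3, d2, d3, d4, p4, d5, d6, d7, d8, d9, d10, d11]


Parity bits: p1=1, p2=1, p3=1, p4=1

110110011000110


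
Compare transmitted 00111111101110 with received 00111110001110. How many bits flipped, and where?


XOR: 00000001100000

2 error(s) at position(s): 7, 8


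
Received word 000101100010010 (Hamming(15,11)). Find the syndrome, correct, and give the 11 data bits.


Syndrome = 0: no error detected

Data: 00110010010 (no errors)


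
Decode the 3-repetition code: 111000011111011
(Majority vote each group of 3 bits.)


Groups: 111, 000, 011, 111, 011
Majority votes: 10111

10111


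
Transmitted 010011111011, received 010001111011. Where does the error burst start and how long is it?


XOR: 000010000000

Burst at position 4, length 1


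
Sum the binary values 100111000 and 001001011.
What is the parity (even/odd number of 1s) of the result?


100111000 = 312
001001011 = 75
Sum = 387 = 110000011
1s count = 4

even parity (4 ones in 110000011)


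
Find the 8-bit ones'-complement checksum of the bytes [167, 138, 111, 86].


Sum = 502 mod 256 = 246
Complement = 9

9


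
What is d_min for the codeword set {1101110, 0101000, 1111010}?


Comparing all pairs, minimum distance: 2
Can detect 1 errors, correct 0 errors

2


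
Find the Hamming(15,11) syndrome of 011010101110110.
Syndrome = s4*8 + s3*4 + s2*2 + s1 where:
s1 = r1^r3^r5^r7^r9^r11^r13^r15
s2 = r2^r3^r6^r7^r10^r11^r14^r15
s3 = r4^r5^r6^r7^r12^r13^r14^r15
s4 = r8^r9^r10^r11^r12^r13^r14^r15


s1=0, s2=0, s3=0, s4=1

Syndrome = 8 (error at position 8)


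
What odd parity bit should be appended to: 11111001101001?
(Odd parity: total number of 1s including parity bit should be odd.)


Number of 1s in data: 9
Parity bit: 0

0


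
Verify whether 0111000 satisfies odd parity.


Number of 1s: 3

Yes, parity is correct (3 ones)


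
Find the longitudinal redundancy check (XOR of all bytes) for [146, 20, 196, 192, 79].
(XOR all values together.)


XOR chain: 146 ^ 20 ^ 196 ^ 192 ^ 79 = 205

205


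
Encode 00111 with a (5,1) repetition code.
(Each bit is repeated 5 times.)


Each bit -> 5 copies

0000000000111111111111111


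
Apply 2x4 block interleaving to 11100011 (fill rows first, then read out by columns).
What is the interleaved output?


Matrix:
  1110
  0011
Read columns: 10101101

10101101


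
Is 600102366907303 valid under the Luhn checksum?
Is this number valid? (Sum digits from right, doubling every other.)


Luhn sum = 44
44 mod 10 = 4

Invalid (Luhn sum mod 10 = 4)


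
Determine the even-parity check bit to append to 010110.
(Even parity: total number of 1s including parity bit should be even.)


Number of 1s in data: 3
Parity bit: 1

1


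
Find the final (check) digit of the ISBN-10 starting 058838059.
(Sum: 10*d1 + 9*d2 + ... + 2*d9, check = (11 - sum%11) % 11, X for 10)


Weighted sum: 256
256 mod 11 = 3

Check digit: 8


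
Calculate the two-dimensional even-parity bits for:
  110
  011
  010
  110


Row parities: 0010
Column parities: 001

Row P: 0010, Col P: 001, Corner: 1


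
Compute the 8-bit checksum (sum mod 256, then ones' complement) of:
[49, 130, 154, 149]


Sum = 482 mod 256 = 226
Complement = 29

29


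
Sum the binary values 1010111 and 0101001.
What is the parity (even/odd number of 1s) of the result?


1010111 = 87
0101001 = 41
Sum = 128 = 10000000
1s count = 1

odd parity (1 ones in 10000000)


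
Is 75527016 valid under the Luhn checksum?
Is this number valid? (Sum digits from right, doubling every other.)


Luhn sum = 26
26 mod 10 = 6

Invalid (Luhn sum mod 10 = 6)


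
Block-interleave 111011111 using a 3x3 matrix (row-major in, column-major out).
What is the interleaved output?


Matrix:
  111
  011
  111
Read columns: 101111111

101111111


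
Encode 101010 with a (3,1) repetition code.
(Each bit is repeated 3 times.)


Each bit -> 3 copies

111000111000111000


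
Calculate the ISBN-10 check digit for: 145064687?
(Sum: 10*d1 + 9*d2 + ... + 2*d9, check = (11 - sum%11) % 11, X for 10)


Weighted sum: 204
204 mod 11 = 6

Check digit: 5


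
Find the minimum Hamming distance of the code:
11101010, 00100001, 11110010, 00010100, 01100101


Comparing all pairs, minimum distance: 2
Can detect 1 errors, correct 0 errors

2


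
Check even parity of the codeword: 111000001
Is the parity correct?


Number of 1s: 4

Yes, parity is correct (4 ones)


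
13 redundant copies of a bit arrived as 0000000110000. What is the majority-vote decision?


Ones: 2 out of 13
Threshold: 7

0 (2/13 voted 1)


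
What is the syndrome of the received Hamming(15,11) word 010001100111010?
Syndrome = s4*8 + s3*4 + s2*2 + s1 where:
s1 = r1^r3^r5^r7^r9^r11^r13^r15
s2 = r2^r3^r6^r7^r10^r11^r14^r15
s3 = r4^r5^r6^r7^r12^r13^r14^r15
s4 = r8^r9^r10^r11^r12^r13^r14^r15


s1=0, s2=0, s3=0, s4=0

Syndrome = 0 (no error)


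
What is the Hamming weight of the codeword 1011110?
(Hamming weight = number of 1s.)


Counting 1s in 1011110

5


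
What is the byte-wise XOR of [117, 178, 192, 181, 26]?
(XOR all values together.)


XOR chain: 117 ^ 178 ^ 192 ^ 181 ^ 26 = 168

168


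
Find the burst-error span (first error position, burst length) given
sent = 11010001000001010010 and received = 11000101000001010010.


XOR: 00010100000000000000

Burst at position 3, length 3


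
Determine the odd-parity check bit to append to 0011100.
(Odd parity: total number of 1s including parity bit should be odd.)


Number of 1s in data: 3
Parity bit: 0

0


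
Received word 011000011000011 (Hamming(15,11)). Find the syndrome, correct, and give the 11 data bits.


Syndrome = 1: error at position 1

Data: 10001000011 (corrected bit 1)


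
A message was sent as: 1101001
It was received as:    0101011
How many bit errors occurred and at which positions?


XOR: 1000010

2 error(s) at position(s): 0, 5


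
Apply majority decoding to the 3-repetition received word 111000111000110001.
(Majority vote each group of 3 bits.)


Groups: 111, 000, 111, 000, 110, 001
Majority votes: 101010

101010


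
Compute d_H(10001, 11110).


XOR: 01111
Count of 1s: 4

4


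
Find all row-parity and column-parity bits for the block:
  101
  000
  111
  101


Row parities: 0010
Column parities: 111

Row P: 0010, Col P: 111, Corner: 1


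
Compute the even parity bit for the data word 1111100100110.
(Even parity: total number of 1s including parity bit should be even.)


Number of 1s in data: 8
Parity bit: 0

0


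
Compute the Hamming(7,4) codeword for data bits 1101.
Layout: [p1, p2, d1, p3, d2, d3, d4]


Parity bits: p1=1, p2=0, p3=0

1010101


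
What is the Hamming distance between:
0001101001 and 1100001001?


XOR: 1101100000
Count of 1s: 4

4


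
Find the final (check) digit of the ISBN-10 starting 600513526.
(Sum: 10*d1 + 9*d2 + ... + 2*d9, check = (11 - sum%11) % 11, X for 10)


Weighted sum: 154
154 mod 11 = 0

Check digit: 0


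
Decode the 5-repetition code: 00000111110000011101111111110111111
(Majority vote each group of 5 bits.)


Groups: 00000, 11111, 00000, 11101, 11111, 11101, 11111
Majority votes: 0101111

0101111


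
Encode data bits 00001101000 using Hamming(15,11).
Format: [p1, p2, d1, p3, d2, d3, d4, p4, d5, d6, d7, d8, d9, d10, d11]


Parity bits: p1=1, p2=1, p3=1, p4=1

110100011101000


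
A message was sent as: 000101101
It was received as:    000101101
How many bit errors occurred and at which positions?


XOR: 000000000

0 errors (received matches sent)


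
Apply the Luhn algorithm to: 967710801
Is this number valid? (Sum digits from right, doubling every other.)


Luhn sum = 34
34 mod 10 = 4

Invalid (Luhn sum mod 10 = 4)


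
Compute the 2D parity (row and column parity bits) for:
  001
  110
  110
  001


Row parities: 1001
Column parities: 000

Row P: 1001, Col P: 000, Corner: 0


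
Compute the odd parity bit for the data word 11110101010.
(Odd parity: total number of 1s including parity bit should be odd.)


Number of 1s in data: 7
Parity bit: 0

0


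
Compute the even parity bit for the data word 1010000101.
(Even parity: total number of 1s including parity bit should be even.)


Number of 1s in data: 4
Parity bit: 0

0


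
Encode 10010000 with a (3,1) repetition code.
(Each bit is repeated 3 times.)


Each bit -> 3 copies

111000000111000000000000


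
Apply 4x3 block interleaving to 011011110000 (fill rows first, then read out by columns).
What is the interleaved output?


Matrix:
  011
  011
  110
  000
Read columns: 001011101100

001011101100


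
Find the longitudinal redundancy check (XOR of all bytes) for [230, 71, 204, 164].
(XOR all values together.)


XOR chain: 230 ^ 71 ^ 204 ^ 164 = 201

201


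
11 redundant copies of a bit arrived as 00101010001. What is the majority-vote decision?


Ones: 4 out of 11
Threshold: 6

0 (4/11 voted 1)


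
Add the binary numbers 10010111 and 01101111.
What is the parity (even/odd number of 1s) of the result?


10010111 = 151
01101111 = 111
Sum = 262 = 100000110
1s count = 3

odd parity (3 ones in 100000110)


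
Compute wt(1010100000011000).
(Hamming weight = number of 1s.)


Counting 1s in 1010100000011000

5


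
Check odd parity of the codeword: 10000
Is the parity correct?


Number of 1s: 1

Yes, parity is correct (1 ones)


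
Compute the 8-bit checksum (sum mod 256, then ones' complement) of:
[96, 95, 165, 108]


Sum = 464 mod 256 = 208
Complement = 47

47


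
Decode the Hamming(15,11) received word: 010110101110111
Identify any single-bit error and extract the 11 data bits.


Syndrome = 0: no error detected

Data: 01011110111 (no errors)


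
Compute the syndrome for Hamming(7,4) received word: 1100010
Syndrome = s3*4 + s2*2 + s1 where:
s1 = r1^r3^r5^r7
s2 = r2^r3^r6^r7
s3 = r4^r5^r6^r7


s1=1, s2=0, s3=1

Syndrome = 5 (error at position 5)


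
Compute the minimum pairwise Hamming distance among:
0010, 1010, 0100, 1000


Comparing all pairs, minimum distance: 1
Can detect 0 errors, correct 0 errors

1


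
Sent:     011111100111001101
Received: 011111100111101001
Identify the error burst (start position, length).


XOR: 000000000000100100

Burst at position 12, length 4


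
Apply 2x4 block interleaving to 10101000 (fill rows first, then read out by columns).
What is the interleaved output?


Matrix:
  1010
  1000
Read columns: 11001000

11001000


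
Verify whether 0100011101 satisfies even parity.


Number of 1s: 5

No, parity error (5 ones)


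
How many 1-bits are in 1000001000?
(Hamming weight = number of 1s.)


Counting 1s in 1000001000

2


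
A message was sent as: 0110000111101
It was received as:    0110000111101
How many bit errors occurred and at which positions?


XOR: 0000000000000

0 errors (received matches sent)


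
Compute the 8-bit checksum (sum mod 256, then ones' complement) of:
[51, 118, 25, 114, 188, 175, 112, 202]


Sum = 985 mod 256 = 217
Complement = 38

38


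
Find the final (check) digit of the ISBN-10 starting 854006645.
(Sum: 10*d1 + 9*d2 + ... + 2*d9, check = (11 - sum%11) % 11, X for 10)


Weighted sum: 233
233 mod 11 = 2

Check digit: 9


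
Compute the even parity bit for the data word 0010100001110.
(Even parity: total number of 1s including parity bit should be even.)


Number of 1s in data: 5
Parity bit: 1

1


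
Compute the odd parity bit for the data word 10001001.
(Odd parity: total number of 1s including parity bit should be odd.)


Number of 1s in data: 3
Parity bit: 0

0


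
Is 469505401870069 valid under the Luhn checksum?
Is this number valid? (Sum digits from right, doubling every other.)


Luhn sum = 49
49 mod 10 = 9

Invalid (Luhn sum mod 10 = 9)


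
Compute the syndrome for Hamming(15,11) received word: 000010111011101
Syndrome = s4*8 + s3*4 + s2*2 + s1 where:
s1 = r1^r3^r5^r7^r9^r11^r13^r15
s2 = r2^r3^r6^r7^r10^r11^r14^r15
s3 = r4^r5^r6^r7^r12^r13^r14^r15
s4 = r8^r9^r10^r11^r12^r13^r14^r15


s1=0, s2=1, s3=1, s4=0

Syndrome = 6 (error at position 6)


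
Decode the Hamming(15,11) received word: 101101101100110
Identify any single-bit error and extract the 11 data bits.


Syndrome = 7: error at position 7

Data: 10101100110 (corrected bit 7)


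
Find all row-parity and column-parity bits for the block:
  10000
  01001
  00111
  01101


Row parities: 1011
Column parities: 10011

Row P: 1011, Col P: 10011, Corner: 1


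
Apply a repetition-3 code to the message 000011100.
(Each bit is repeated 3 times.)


Each bit -> 3 copies

000000000000111111111000000


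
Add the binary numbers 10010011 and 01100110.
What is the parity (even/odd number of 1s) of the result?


10010011 = 147
01100110 = 102
Sum = 249 = 11111001
1s count = 6

even parity (6 ones in 11111001)


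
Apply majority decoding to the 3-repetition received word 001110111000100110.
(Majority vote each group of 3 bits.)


Groups: 001, 110, 111, 000, 100, 110
Majority votes: 011001

011001


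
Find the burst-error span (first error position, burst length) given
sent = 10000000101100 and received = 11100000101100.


XOR: 01100000000000

Burst at position 1, length 2


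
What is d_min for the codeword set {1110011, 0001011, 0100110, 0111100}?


Comparing all pairs, minimum distance: 3
Can detect 2 errors, correct 1 errors

3


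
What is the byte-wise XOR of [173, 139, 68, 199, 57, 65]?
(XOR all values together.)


XOR chain: 173 ^ 139 ^ 68 ^ 199 ^ 57 ^ 65 = 221

221


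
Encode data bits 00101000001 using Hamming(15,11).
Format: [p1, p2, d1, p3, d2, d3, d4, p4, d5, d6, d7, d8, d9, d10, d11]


Parity bits: p1=0, p2=0, p3=0, p4=0

000001001000001


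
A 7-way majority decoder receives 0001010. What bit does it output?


Ones: 2 out of 7
Threshold: 4

0 (2/7 voted 1)


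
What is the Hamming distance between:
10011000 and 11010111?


XOR: 01001111
Count of 1s: 5

5


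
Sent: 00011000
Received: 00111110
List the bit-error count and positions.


XOR: 00100110

3 error(s) at position(s): 2, 5, 6


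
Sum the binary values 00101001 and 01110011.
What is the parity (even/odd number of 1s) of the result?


00101001 = 41
01110011 = 115
Sum = 156 = 10011100
1s count = 4

even parity (4 ones in 10011100)


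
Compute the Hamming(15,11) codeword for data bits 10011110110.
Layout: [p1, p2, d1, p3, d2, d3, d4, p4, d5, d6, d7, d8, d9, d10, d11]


Parity bits: p1=1, p2=1, p3=1, p4=1

111100111110110


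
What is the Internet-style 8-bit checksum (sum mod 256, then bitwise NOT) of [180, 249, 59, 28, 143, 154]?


Sum = 813 mod 256 = 45
Complement = 210

210


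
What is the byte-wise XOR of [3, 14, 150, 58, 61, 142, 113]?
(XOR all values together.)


XOR chain: 3 ^ 14 ^ 150 ^ 58 ^ 61 ^ 142 ^ 113 = 99

99


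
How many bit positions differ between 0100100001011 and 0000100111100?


XOR: 0100000110111
Count of 1s: 6

6


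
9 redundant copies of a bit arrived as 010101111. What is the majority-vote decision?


Ones: 6 out of 9
Threshold: 5

1 (6/9 voted 1)


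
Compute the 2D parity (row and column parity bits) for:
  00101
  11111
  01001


Row parities: 010
Column parities: 10011

Row P: 010, Col P: 10011, Corner: 1


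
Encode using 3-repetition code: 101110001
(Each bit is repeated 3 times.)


Each bit -> 3 copies

111000111111111000000000111


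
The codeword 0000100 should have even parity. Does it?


Number of 1s: 1

No, parity error (1 ones)


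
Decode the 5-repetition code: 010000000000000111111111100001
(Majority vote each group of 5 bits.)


Groups: 01000, 00000, 00000, 11111, 11111, 00001
Majority votes: 000110

000110


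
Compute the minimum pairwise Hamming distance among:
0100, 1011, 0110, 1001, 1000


Comparing all pairs, minimum distance: 1
Can detect 0 errors, correct 0 errors

1


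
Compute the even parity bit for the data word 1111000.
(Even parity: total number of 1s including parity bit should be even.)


Number of 1s in data: 4
Parity bit: 0

0


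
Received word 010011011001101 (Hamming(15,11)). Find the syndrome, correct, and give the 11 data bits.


Syndrome = 14: error at position 14

Data: 01101001111 (corrected bit 14)


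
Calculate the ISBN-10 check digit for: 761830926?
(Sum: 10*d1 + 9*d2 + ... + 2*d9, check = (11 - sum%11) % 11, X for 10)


Weighted sum: 260
260 mod 11 = 7

Check digit: 4


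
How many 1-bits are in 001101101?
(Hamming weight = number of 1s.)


Counting 1s in 001101101

5


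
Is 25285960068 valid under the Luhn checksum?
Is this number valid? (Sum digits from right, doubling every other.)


Luhn sum = 43
43 mod 10 = 3

Invalid (Luhn sum mod 10 = 3)


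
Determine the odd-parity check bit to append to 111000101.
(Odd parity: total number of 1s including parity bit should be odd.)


Number of 1s in data: 5
Parity bit: 0

0


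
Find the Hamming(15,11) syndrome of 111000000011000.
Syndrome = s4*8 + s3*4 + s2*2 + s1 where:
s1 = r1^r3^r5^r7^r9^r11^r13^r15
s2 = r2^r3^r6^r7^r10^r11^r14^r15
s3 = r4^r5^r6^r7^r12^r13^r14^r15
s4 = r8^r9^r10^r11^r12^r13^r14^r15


s1=1, s2=1, s3=1, s4=0

Syndrome = 7 (error at position 7)


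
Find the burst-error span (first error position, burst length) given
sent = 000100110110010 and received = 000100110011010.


XOR: 000000000101000

Burst at position 9, length 3


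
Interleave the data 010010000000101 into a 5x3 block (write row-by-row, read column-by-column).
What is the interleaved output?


Matrix:
  010
  010
  000
  000
  101
Read columns: 000011100000001

000011100000001


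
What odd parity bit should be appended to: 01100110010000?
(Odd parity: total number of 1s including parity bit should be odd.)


Number of 1s in data: 5
Parity bit: 0

0


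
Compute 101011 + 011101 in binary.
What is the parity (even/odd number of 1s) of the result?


101011 = 43
011101 = 29
Sum = 72 = 1001000
1s count = 2

even parity (2 ones in 1001000)


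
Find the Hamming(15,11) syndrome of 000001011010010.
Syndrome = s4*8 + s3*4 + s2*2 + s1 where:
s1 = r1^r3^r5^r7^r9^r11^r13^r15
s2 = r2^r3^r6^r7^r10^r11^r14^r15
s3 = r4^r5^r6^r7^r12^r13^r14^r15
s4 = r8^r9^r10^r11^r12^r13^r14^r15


s1=0, s2=1, s3=0, s4=0

Syndrome = 2 (error at position 2)


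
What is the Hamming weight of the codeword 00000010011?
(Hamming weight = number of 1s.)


Counting 1s in 00000010011

3


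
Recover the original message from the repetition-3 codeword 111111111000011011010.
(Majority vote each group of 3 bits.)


Groups: 111, 111, 111, 000, 011, 011, 010
Majority votes: 1110110

1110110


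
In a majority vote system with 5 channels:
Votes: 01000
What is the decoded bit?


Ones: 1 out of 5
Threshold: 3

0 (1/5 voted 1)


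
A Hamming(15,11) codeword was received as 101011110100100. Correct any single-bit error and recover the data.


Syndrome = 9: error at position 9

Data: 11111100100 (corrected bit 9)


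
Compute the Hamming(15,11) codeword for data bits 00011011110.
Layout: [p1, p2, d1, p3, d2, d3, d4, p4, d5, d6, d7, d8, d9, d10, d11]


Parity bits: p1=0, p2=1, p3=0, p4=1

010000111011110


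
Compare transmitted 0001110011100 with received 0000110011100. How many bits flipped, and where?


XOR: 0001000000000

1 error(s) at position(s): 3


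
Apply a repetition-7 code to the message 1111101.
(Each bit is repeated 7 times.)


Each bit -> 7 copies

1111111111111111111111111111111111100000001111111


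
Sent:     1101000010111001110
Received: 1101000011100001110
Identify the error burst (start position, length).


XOR: 0000000001011000000

Burst at position 9, length 4


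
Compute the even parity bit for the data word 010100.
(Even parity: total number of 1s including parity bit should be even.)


Number of 1s in data: 2
Parity bit: 0

0


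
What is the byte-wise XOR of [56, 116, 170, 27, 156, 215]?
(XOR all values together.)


XOR chain: 56 ^ 116 ^ 170 ^ 27 ^ 156 ^ 215 = 182

182


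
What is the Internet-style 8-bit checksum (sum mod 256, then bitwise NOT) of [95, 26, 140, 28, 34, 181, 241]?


Sum = 745 mod 256 = 233
Complement = 22

22


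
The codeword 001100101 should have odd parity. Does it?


Number of 1s: 4

No, parity error (4 ones)


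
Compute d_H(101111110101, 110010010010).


XOR: 011101100111
Count of 1s: 8

8


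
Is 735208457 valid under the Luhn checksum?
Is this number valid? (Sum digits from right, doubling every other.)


Luhn sum = 41
41 mod 10 = 1

Invalid (Luhn sum mod 10 = 1)


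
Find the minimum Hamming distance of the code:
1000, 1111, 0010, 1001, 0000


Comparing all pairs, minimum distance: 1
Can detect 0 errors, correct 0 errors

1


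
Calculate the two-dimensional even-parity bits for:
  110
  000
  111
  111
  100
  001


Row parities: 001111
Column parities: 011

Row P: 001111, Col P: 011, Corner: 0


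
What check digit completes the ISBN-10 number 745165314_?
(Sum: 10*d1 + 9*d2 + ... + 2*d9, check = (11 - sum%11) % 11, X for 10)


Weighted sum: 237
237 mod 11 = 6

Check digit: 5


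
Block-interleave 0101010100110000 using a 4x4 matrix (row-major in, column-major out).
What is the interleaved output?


Matrix:
  0101
  0101
  0011
  0000
Read columns: 0000110000101110

0000110000101110


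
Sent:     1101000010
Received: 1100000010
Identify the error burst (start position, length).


XOR: 0001000000

Burst at position 3, length 1


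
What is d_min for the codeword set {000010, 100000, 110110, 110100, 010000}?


Comparing all pairs, minimum distance: 1
Can detect 0 errors, correct 0 errors

1


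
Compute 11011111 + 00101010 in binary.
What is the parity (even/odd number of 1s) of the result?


11011111 = 223
00101010 = 42
Sum = 265 = 100001001
1s count = 3

odd parity (3 ones in 100001001)


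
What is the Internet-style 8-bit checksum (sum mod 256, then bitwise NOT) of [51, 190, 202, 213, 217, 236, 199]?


Sum = 1308 mod 256 = 28
Complement = 227

227


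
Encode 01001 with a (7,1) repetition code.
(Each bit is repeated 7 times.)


Each bit -> 7 copies

00000001111111000000000000001111111


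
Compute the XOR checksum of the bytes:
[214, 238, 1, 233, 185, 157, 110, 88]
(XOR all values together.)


XOR chain: 214 ^ 238 ^ 1 ^ 233 ^ 185 ^ 157 ^ 110 ^ 88 = 194

194


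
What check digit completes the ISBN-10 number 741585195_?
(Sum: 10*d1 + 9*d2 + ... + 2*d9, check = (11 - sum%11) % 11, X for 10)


Weighted sum: 263
263 mod 11 = 10

Check digit: 1
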